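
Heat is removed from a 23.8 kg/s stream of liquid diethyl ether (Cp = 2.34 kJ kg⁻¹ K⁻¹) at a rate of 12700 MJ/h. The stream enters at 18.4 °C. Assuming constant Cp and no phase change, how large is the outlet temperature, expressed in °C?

Q = 12700 MJ/h = 3527.8 kJ/s
ΔT = Q/(ṁ·Cp) = 3527.8/(23.8×2.34) = 63.344 K
T_out = 18.4 − 63.344 = -44.944 °C

T_out = -44.9 °C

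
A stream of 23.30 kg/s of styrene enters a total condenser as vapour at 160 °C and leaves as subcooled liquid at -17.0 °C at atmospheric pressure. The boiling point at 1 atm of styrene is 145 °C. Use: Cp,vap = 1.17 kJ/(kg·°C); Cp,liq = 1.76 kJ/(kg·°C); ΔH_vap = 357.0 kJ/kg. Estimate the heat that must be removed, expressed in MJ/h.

vapour 160→145 °C: -17.55 kJ/kg
condensation at 145 °C: -357 kJ/kg
liquid 145→-17.0 °C: -285.12 kJ/kg
Δh = -17.55 + -357 + -285.12 = -659.67 kJ/kg
Q = ṁ·Δh = 23.30 kg/s × -659.67 kJ/kg = -15370 kJ/s
|Q| = 15370 kW = 55333 MJ/h

Q_c = 55300 MJ/h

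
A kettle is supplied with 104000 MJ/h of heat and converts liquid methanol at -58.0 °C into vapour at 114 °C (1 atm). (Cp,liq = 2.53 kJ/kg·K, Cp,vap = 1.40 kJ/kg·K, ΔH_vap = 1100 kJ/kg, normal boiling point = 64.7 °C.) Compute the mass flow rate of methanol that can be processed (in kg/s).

Δh = 2.53×(64.7−-58.0) + 1100 + 1.40×(114−64.7) = 1479.5 kJ/kg
Q = 104000 MJ/h = 28889 kJ/s = 28889 kJ/s
ṁ = Q/Δh = 28889 / 1479.5 = 19.527 kg/s

ṁ = 19.5 kg/s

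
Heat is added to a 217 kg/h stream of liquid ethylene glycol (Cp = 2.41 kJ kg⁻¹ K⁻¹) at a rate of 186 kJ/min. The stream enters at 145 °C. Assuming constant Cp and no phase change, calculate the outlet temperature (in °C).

T_out = 166 °C

Q = 186 kJ/min = 11160 kJ/h
ΔT = Q/(ṁ·Cp) = 11160/(217×2.41) = 21.34 K
T_out = 145 + 21.34 = 166.34 °C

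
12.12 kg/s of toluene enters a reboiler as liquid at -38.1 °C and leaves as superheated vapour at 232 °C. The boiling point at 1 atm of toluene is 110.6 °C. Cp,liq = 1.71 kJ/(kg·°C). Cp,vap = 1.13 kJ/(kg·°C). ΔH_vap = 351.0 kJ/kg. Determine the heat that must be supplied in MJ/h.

liquid -38.1→110.6 °C: 254.28 kJ/kg
vaporisation at 110.6 °C: 351 kJ/kg
vapour 110.6→232 °C: 137.18 kJ/kg
Δh = 254.28 + 351 + 137.18 = 742.46 kJ/kg
Q = ṁ·Δh = 12.12 kg/s × 742.46 kJ/kg = 8998.6 kJ/s
|Q| = 8998.6 kW = 32395 MJ/h

Q = 32400 MJ/h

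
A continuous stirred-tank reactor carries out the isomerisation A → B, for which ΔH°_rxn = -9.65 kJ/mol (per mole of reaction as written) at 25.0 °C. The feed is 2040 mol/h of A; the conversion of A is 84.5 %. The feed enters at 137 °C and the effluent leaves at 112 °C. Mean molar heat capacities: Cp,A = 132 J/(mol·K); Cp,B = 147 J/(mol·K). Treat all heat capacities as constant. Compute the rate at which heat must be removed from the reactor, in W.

Extent of reaction ξ = 0.845 × 2040 = 1723.8 mol/h
Reaction term: ξ·ΔH°_rxn = 1723.8 × -9.65 = -16635 kJ/h
Sensible, feed 137→25 °C: -30159 kJ/h
Outlet flows (mol/h): A 316.2, B 1723.8
Sensible, products 25→112 °C: 25677 kJ/h
Q = ΔH = -21117 kJ/h = -5.8659 kW
Heat removed = 5865.9 W

Q_out = 5870 W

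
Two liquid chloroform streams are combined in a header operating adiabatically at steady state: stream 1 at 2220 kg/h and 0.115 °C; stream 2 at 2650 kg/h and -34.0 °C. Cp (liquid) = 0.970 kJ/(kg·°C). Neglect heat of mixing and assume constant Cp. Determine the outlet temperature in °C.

Adiabatic, steady state ⇒ Σ ṁᵢCp,ᵢ(T_out − Tᵢ) = 0
Σ ṁᵢCp,ᵢTᵢ = 2220×0.970×0.115 + 2650×0.970×-34.0 = -87149
Σ ṁᵢCp,ᵢ = 2220×0.970 + 2650×0.970 = 4723.9
T_out = -87149 / 4723.9 = -18.449 °C

T_out = -18.4 °C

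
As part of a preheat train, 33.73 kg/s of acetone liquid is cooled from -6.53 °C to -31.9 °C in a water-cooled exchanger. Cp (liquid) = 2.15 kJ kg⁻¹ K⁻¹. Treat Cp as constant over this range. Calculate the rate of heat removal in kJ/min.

Q_c = 110000 kJ/min

Q = ṁ·Cp·ΔT = 33.73 × 2.15 × (-31.9 − -6.53) = -1839.8 kJ/s
Cooling duty = 110390 kJ/min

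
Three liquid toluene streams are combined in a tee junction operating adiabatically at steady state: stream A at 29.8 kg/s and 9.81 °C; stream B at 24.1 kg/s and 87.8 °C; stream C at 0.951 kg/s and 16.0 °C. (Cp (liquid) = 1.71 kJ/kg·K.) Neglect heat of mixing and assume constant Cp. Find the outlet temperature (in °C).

Energy balance with Q = 0: Σ ṁᵢCp,ᵢ(T_out − Tᵢ) = 0
Σ ṁᵢCp,ᵢTᵢ = 29.8×1.71×9.81 + 24.1×1.71×87.8 + 0.951×1.71×16.0 = 4144.2
Σ ṁᵢCp,ᵢ = 29.8×1.71 + 24.1×1.71 + 0.951×1.71 = 93.795
T_out = 4144.2 / 93.795 = 44.184 °C

T_out = 44.2 °C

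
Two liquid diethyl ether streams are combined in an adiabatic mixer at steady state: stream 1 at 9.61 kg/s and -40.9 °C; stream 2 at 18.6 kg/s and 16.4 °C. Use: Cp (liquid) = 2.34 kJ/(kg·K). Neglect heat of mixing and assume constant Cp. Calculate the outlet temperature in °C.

T_out = -3.12 °C

No heat crosses the boundary, so H_out = H_in.
Σ ṁᵢCp,ᵢTᵢ = 9.61×2.34×-40.9 + 18.6×2.34×16.4 = -205.94
Σ ṁᵢCp,ᵢ = 9.61×2.34 + 18.6×2.34 = 66.011
T_out = -205.94 / 66.011 = -3.1198 °C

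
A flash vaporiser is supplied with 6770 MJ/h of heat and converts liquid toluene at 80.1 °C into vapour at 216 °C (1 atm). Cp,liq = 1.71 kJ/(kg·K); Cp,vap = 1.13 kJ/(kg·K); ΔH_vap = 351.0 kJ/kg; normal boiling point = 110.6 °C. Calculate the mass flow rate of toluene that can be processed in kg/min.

ṁ = 216 kg/min

Δh = 1.71×(110.6−80.1) + 351.0 + 1.13×(216−110.6) = 522.26 kJ/kg
Q = 6770 MJ/h = 1880.6 kJ/s = 112830 kJ/min
ṁ = Q/Δh = 112830 / 522.26 = 216.05 kg/min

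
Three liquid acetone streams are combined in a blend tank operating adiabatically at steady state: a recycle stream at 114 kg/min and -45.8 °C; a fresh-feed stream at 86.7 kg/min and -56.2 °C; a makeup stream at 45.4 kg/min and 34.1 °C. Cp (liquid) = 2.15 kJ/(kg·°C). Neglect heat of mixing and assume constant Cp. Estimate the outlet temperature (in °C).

T_out = -34.7 °C

Energy balance with Q = 0: Σ ṁᵢCp,ᵢ(T_out − Tᵢ) = 0
Σ ṁᵢCp,ᵢTᵢ = 114×2.15×-45.8 + 86.7×2.15×-56.2 + 45.4×2.15×34.1 = -18373
Σ ṁᵢCp,ᵢ = 114×2.15 + 86.7×2.15 + 45.4×2.15 = 529.12
T_out = -18373 / 529.12 = -34.724 °C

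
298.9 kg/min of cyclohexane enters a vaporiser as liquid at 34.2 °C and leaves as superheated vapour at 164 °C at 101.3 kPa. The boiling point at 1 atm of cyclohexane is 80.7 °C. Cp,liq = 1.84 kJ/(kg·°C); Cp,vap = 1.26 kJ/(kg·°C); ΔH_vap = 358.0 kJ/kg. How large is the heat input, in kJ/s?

liquid 34.2→80.7 °C: 85.56 kJ/kg
vaporisation at 80.7 °C: 358 kJ/kg
vapour 80.7→164 °C: 104.96 kJ/kg
Δh = 85.56 + 358 + 104.96 = 548.52 kJ/kg
Q = ṁ·Δh = 298.9 kg/min × 548.52 kJ/kg = 163950 kJ/min
|Q| = 2732.5 kW

Q = 2730 kJ/s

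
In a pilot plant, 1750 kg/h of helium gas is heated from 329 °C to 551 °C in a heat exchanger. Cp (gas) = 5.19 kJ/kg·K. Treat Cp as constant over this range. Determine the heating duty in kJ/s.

Q = 560 kJ/s

Q = ṁ·Cp·ΔT = 1750 × 5.19 × (551 − 329) = 2.0163e+06 kJ/h
Converting: 2.0163e+06 / 3600 s = 560.09 kW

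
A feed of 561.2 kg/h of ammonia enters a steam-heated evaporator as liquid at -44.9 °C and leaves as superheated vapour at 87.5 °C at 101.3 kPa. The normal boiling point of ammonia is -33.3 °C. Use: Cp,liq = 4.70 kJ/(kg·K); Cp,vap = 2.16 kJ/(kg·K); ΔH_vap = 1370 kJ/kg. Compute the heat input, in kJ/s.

liquid -44.9→-33.3 °C: 54.52 kJ/kg
vaporisation at -33.3 °C: 1370 kJ/kg
vapour -33.3→87.5 °C: 260.93 kJ/kg
Δh = 54.52 + 1370 + 260.93 = 1685.4 kJ/kg
Q = ṁ·Δh = 561.2 kg/h × 1685.4 kJ/kg = 945870 kJ/h
|Q| = 262.74 kW

Q = 263 kJ/s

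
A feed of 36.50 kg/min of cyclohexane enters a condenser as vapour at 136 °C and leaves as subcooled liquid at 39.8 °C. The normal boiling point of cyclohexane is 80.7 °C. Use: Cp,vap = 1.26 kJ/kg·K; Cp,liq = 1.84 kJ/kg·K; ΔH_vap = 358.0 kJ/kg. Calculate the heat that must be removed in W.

vapour 136→80.7 °C: -69.678 kJ/kg
condensation at 80.7 °C: -358 kJ/kg
liquid 80.7→39.8 °C: -75.256 kJ/kg
Δh = -69.678 + -358 + -75.256 = -502.93 kJ/kg
Q = ṁ·Δh = 36.50 kg/min × -502.93 kJ/kg = -18357 kJ/min
|Q| = 305.95 kW = 305950 W

Q_c = 306000 W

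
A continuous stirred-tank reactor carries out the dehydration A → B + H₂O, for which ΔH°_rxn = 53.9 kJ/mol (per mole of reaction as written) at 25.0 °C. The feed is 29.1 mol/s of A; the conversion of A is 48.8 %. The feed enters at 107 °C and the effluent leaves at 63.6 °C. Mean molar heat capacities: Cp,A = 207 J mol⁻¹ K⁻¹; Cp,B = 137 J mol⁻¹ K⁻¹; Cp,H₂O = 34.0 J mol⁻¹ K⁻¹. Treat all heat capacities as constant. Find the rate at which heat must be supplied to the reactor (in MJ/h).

Q_in = 1740 MJ/h

Extent of reaction ξ = 0.488 × 29.1 = 14.201 mol/s
Reaction term: ξ·ΔH°_rxn = 14.201 × 53.9 = 765.42 kJ/s
Sensible, feed 107→25 °C: -493.94 kJ/s
Outlet flows (mol/s): A 14.899, B 14.201, H₂O 14.201
Sensible, products 25→63.6 °C: 212.78 kJ/s
Q = ΔH = 484.26 kJ/s = 484.26 kW
Heat supplied = 1743.3 MJ/h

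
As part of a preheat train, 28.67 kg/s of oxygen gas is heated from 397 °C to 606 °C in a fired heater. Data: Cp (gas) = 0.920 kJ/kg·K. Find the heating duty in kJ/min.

Q = 331000 kJ/min

Q = ṁ·Cp·ΔT = 28.67 × 0.920 × (606 − 397) = 5512.7 kJ/s
Heating duty = 330760 kJ/min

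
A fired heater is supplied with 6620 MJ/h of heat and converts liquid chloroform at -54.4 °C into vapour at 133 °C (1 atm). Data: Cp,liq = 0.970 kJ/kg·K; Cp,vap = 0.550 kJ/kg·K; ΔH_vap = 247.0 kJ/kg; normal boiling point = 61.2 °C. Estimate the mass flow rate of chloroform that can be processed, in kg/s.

Δh = 0.970×(61.2−-54.4) + 247.0 + 0.550×(133−61.2) = 398.62 kJ/kg
Q = 6620 MJ/h = 1838.9 kJ/s = 1838.9 kJ/s
ṁ = Q/Δh = 1838.9 / 398.62 = 4.6131 kg/s

ṁ = 4.61 kg/s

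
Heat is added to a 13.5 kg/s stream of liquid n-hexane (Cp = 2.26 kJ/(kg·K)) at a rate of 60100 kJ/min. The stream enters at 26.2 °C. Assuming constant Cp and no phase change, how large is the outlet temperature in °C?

T_out = 59.0 °C

Q = 60100 kJ/min = 1001.7 kJ/s
ΔT = Q/(ṁ·Cp) = 1001.7/(13.5×2.26) = 32.831 K
T_out = 26.2 + 32.831 = 59.031 °C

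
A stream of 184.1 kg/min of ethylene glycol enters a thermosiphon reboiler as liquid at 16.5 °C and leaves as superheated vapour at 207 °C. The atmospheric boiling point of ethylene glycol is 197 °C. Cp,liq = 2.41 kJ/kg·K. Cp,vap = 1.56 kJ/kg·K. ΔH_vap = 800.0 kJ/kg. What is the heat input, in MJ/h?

liquid 16.5→197 °C: 435.01 kJ/kg
vaporisation at 197 °C: 800 kJ/kg
vapour 197→207 °C: 15.6 kJ/kg
Δh = 435.01 + 800 + 15.6 = 1250.6 kJ/kg
Q = ṁ·Δh = 184.1 kg/min × 1250.6 kJ/kg = 230240 kJ/min
|Q| = 3837.3 kW = 13814 MJ/h

Q = 13800 MJ/h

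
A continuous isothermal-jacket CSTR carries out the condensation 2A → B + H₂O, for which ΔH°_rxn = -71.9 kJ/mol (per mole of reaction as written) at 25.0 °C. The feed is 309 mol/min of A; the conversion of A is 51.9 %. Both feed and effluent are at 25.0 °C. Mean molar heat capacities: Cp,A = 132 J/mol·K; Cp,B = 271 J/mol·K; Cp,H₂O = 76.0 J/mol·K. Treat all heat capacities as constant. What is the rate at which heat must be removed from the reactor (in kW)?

Extent of reaction ξ = 0.519 × 309 / 2 = 80.186 mol/min
Reaction term: ξ·ΔH°_rxn = 80.186 × -71.9 = -5765.3 kJ/min
Q = ΔH = -5765.3 kJ/min = -96.089 kW
Heat removed = 96.089 kW

Q_out = 96.1 kW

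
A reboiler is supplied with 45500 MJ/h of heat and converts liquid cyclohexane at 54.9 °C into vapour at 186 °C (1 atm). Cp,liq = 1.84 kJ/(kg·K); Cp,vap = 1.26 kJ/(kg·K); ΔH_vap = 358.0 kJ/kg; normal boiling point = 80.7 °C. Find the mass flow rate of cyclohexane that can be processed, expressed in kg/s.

ṁ = 23.5 kg/s

Δh = 1.84×(80.7−54.9) + 358.0 + 1.26×(186−80.7) = 538.15 kJ/kg
Q = 45500 MJ/h = 12639 kJ/s = 12639 kJ/s
ṁ = Q/Δh = 12639 / 538.15 = 23.486 kg/s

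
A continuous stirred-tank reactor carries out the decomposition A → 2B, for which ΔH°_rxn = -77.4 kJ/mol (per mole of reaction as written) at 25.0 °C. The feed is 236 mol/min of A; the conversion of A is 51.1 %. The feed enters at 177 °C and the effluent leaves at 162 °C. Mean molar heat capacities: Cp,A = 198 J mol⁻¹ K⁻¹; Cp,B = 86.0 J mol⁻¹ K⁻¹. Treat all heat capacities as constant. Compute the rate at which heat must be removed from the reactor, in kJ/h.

Extent of reaction ξ = 0.511 × 236 = 120.6 mol/min
Reaction term: ξ·ΔH°_rxn = 120.6 × -77.4 = -9334.1 kJ/min
Sensible, feed 177→25 °C: -7102.7 kJ/min
Outlet flows (mol/min): A 115.4, B 241.19
Sensible, products 25→162 °C: 5972.2 kJ/min
Q = ΔH = -10465 kJ/min = -174.41 kW
Heat removed = 627880 kJ/h

Q_out = 628000 kJ/h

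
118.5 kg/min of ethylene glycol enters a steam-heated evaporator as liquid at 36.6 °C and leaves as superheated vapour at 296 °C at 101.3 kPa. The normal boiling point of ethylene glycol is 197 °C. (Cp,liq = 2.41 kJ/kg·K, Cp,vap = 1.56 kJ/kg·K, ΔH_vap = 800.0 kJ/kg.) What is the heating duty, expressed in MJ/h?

liquid 36.6→197 °C: 386.56 kJ/kg
vaporisation at 197 °C: 800 kJ/kg
vapour 197→296 °C: 154.44 kJ/kg
Δh = 386.56 + 800 + 154.44 = 1341 kJ/kg
Q = ṁ·Δh = 118.5 kg/min × 1341 kJ/kg = 158910 kJ/min
|Q| = 2648.5 kW = 9534.5 MJ/h

Q = 9530 MJ/h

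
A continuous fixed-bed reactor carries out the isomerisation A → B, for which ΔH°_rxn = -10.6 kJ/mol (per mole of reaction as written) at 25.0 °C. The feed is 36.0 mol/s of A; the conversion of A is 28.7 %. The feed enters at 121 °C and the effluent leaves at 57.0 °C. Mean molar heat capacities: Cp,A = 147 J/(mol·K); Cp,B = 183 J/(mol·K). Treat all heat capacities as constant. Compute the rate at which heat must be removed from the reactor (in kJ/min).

Q_out = 26200 kJ/min

Extent of reaction ξ = 0.287 × 36.0 = 10.332 mol/s
Reaction term: ξ·ΔH°_rxn = 10.332 × -10.6 = -109.52 kJ/s
Sensible, feed 121→25 °C: -508.03 kJ/s
Outlet flows (mol/s): A 25.668, B 10.332
Sensible, products 25→57.0 °C: 181.25 kJ/s
Q = ΔH = -436.3 kJ/s = -436.3 kW
Heat removed = 26178 kJ/min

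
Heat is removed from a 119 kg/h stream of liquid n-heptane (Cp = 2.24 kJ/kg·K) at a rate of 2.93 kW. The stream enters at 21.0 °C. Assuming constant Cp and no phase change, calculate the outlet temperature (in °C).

Q = 2.93 kW = 10548 kJ/h
ΔT = Q/(ṁ·Cp) = 10548/(119×2.24) = 39.571 K
T_out = 21.0 − 39.571 = -18.571 °C

T_out = -18.6 °C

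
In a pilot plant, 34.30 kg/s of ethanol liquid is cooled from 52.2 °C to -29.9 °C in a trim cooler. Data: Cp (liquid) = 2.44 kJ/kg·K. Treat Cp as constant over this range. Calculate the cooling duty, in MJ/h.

Q = ṁ·Cp·ΔT = 34.30 × 2.44 × (-29.9 − 52.2) = -6871.1 kJ/s
Cooling duty = 24736 MJ/h

Q_c = 24700 MJ/h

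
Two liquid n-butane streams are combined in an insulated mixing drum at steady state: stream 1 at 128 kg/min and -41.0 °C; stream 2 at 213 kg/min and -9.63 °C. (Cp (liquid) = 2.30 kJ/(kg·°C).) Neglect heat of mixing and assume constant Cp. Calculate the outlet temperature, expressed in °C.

Adiabatic, steady state ⇒ Σ ṁᵢCp,ᵢ(T_out − Tᵢ) = 0
Σ ṁᵢCp,ᵢTᵢ = 128×2.30×-41.0 + 213×2.30×-9.63 = -16788
Σ ṁᵢCp,ᵢ = 128×2.30 + 213×2.30 = 784.3
T_out = -16788 / 784.3 = -21.405 °C

T_out = -21.4 °C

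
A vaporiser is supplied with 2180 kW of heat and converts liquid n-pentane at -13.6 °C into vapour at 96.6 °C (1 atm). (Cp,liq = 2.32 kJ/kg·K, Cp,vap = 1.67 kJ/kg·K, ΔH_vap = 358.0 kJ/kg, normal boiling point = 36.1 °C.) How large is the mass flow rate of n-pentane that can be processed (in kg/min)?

Δh = 2.32×(36.1−-13.6) + 358.0 + 1.67×(96.6−36.1) = 574.34 kJ/kg
Q = 2180 kW = 2180 kJ/s = 130800 kJ/min
ṁ = Q/Δh = 130800 / 574.34 = 227.74 kg/min

ṁ = 228 kg/min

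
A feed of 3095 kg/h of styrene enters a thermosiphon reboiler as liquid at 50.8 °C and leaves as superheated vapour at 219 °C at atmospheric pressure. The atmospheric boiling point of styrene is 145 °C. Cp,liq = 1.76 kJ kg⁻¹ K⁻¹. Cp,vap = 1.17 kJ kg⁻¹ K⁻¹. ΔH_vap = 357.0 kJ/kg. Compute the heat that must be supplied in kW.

liquid 50.8→145 °C: 165.79 kJ/kg
vaporisation at 145 °C: 357 kJ/kg
vapour 145→219 °C: 86.58 kJ/kg
Δh = 165.79 + 357 + 86.58 = 609.37 kJ/kg
Q = ṁ·Δh = 3095 kg/h × 609.37 kJ/kg = 1.886e+06 kJ/h
|Q| = 523.89 kW

Q = 524 kW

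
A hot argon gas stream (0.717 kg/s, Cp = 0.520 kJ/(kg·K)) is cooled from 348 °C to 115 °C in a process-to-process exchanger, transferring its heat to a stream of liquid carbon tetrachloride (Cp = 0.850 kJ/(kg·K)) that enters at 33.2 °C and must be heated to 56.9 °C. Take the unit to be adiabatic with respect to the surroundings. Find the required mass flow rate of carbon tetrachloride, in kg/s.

ṁ_c = 4.31 kg/s

Heat released by hot stream: Q = 0.717 × 0.520 × (348 − 115) = 86.872 kJ/s
Energy balance on cold side (adiabatic exchanger): Q = ṁ_c·Cp_c·(T_c,out − T_c,in)
ṁ_c = 86.872 / [0.850 × (56.9 − 33.2)] = 4.3123 kg/s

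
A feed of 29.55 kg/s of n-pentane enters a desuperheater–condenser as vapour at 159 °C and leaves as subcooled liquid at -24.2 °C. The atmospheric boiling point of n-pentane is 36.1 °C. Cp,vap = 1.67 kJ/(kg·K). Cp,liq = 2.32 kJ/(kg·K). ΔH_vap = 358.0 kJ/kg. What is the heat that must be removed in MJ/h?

Q_c = 74800 MJ/h

vapour 159→36.1 °C: -205.24 kJ/kg
condensation at 36.1 °C: -358 kJ/kg
liquid 36.1→-24.2 °C: -139.9 kJ/kg
Δh = -205.24 + -358 + -139.9 = -703.14 kJ/kg
Q = ṁ·Δh = 29.55 kg/s × -703.14 kJ/kg = -20778 kJ/s
|Q| = 20778 kW = 74800 MJ/h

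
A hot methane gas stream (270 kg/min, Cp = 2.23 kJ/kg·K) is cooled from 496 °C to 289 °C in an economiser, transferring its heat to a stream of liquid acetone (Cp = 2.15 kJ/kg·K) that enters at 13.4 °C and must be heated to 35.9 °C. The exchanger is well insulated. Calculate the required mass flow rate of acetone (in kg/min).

Heat released by hot stream: Q = 270 × 2.23 × (496 − 289) = 124630 kJ/min
Energy balance on cold side (adiabatic exchanger): Q = ṁ_c·Cp_c·(T_c,out − T_c,in)
ṁ_c = 124630 / [2.15 × (35.9 − 13.4)] = 2576.4 kg/min

ṁ_c = 2580 kg/min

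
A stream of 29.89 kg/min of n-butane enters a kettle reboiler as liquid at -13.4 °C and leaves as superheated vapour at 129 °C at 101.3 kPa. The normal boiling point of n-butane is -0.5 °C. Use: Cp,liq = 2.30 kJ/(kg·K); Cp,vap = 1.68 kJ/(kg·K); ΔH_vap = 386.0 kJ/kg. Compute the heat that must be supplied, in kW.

liquid -13.4→-0.5 °C: 29.67 kJ/kg
vaporisation at -0.5 °C: 386 kJ/kg
vapour -0.5→129 °C: 217.56 kJ/kg
Δh = 29.67 + 386 + 217.56 = 633.23 kJ/kg
Q = ṁ·Δh = 29.89 kg/min × 633.23 kJ/kg = 18927 kJ/min
|Q| = 315.45 kW

Q = 315 kW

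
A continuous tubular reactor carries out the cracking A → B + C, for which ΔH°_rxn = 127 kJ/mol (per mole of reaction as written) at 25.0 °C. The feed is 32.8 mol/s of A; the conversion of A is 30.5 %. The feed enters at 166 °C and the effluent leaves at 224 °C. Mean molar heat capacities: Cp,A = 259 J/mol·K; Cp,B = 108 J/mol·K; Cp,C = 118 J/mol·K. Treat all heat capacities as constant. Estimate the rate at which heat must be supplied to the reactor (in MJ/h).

Q_in = 6110 MJ/h

Extent of reaction ξ = 0.305 × 32.8 = 10.004 mol/s
Reaction term: ξ·ΔH°_rxn = 10.004 × 127 = 1270.5 kJ/s
Sensible, feed 166→25 °C: -1197.8 kJ/s
Outlet flows (mol/s): A 22.796, B 10.004, C 10.004
Sensible, products 25→224 °C: 1624.8 kJ/s
Q = ΔH = 1697.5 kJ/s = 1697.5 kW
Heat supplied = 6111.1 MJ/h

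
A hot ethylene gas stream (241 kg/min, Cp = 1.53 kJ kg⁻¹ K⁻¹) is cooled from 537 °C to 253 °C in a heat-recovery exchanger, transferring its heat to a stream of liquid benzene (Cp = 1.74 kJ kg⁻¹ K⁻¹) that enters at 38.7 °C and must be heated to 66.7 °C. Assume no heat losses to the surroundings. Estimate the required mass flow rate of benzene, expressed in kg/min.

ṁ_c = 2150 kg/min

Heat released by hot stream: Q = 241 × 1.53 × (537 − 253) = 104720 kJ/min
Energy balance on cold side (adiabatic exchanger): Q = ṁ_c·Cp_c·(T_c,out − T_c,in)
ṁ_c = 104720 / [1.74 × (66.7 − 38.7)] = 2149.4 kg/min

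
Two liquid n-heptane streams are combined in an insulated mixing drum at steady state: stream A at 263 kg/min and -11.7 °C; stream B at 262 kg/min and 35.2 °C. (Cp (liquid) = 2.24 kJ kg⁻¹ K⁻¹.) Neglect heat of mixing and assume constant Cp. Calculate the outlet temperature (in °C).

T_out = 11.7 °C

Adiabatic, steady state ⇒ Σ ṁᵢCp,ᵢ(T_out − Tᵢ) = 0
Σ ṁᵢCp,ᵢTᵢ = 263×2.24×-11.7 + 262×2.24×35.2 = 13765
Σ ṁᵢCp,ᵢ = 263×2.24 + 262×2.24 = 1176
T_out = 13765 / 1176 = 11.705 °C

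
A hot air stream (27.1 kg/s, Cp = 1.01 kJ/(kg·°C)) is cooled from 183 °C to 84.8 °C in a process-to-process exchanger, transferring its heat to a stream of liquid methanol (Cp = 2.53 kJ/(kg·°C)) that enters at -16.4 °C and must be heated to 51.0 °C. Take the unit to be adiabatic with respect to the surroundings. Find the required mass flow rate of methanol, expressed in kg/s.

ṁ_c = 15.8 kg/s

Heat released by hot stream: Q = 27.1 × 1.01 × (183 − 84.8) = 2687.8 kJ/s
Energy balance on cold side (adiabatic exchanger): Q = ṁ_c·Cp_c·(T_c,out − T_c,in)
ṁ_c = 2687.8 / [2.53 × (51.0 − -16.4)] = 15.762 kg/s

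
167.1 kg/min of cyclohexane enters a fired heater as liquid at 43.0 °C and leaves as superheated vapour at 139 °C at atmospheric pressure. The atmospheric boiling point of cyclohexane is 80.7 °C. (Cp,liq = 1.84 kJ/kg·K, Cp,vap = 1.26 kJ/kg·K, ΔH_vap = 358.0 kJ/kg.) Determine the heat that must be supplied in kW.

Q = 1390 kW

liquid 43.0→80.7 °C: 69.368 kJ/kg
vaporisation at 80.7 °C: 358 kJ/kg
vapour 80.7→139 °C: 73.458 kJ/kg
Δh = 69.368 + 358 + 73.458 = 500.83 kJ/kg
Q = ṁ·Δh = 167.1 kg/min × 500.83 kJ/kg = 83688 kJ/min
|Q| = 1394.8 kW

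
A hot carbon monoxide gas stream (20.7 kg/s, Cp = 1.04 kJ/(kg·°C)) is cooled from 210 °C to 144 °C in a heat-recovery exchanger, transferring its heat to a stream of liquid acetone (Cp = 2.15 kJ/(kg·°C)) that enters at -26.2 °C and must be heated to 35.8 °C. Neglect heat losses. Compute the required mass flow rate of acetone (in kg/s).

ṁ_c = 10.7 kg/s

Heat released by hot stream: Q = 20.7 × 1.04 × (210 − 144) = 1420.8 kJ/s
Energy balance on cold side (adiabatic exchanger): Q = ṁ_c·Cp_c·(T_c,out − T_c,in)
ṁ_c = 1420.8 / [2.15 × (35.8 − -26.2)] = 10.659 kg/s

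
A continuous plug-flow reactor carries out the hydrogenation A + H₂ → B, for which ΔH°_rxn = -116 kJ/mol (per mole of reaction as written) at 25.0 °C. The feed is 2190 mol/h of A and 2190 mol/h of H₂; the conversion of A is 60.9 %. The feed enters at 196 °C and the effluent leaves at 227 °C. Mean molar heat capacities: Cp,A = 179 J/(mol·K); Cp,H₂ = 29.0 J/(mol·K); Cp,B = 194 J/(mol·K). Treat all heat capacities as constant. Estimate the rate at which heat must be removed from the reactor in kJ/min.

Extent of reaction ξ = 0.609 × 2190 = 1333.7 mol/h
Reaction term: ξ·ΔH°_rxn = 1333.7 × -116 = -154710 kJ/h
Sensible, feed 196→25 °C: -77894 kJ/h
Outlet flows (mol/h): A 856.29, H₂ 856.29, B 1333.7
Sensible, products 25→227 °C: 88243 kJ/h
Q = ΔH = -144360 kJ/h = -40.1 kW
Heat removed = 2406 kJ/min

Q_out = 2410 kJ/min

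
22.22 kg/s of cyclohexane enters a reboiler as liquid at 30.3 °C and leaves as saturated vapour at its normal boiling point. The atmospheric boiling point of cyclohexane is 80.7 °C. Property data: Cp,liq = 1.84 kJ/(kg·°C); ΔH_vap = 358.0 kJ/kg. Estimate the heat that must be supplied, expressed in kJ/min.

Q = 601000 kJ/min

liquid 30.3→80.7 °C: 92.736 kJ/kg
vaporisation at 80.7 °C: 358 kJ/kg
Δh = 92.736 + 358 = 450.74 kJ/kg
Q = ṁ·Δh = 22.22 kg/s × 450.74 kJ/kg = 10015 kJ/s
|Q| = 10015 kW = 600920 kJ/min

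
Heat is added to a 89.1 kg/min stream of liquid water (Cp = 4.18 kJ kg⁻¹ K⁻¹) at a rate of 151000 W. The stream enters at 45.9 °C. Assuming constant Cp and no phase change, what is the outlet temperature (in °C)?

T_out = 70.2 °C

Q = 151000 W = 9060 kJ/min
ΔT = Q/(ṁ·Cp) = 9060/(89.1×4.18) = 24.326 K
T_out = 45.9 + 24.326 = 70.226 °C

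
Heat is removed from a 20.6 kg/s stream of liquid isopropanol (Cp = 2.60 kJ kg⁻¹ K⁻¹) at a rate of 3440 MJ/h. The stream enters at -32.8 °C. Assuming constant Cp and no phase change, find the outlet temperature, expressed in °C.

Q = 3440 MJ/h = 955.56 kJ/s
ΔT = Q/(ṁ·Cp) = 955.56/(20.6×2.60) = 17.841 K
T_out = -32.8 − 17.841 = -50.641 °C

T_out = -50.6 °C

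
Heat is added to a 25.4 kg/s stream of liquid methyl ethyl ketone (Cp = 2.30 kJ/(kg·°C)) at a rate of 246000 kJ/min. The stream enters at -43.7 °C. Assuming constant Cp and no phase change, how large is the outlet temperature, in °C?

Q = 246000 kJ/min = 4100 kJ/s
ΔT = Q/(ṁ·Cp) = 4100/(25.4×2.30) = 70.181 K
T_out = -43.7 + 70.181 = 26.481 °C

T_out = 26.5 °C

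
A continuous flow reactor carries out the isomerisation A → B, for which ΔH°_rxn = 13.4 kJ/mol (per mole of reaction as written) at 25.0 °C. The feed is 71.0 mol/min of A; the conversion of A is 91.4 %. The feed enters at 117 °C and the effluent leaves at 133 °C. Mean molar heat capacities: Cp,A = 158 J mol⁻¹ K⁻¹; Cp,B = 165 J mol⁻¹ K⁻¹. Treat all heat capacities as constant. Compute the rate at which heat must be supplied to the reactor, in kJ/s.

Q_in = 18.3 kJ/s

Extent of reaction ξ = 0.914 × 71.0 = 64.894 mol/min
Reaction term: ξ·ΔH°_rxn = 64.894 × 13.4 = 869.58 kJ/min
Sensible, feed 117→25 °C: -1032.1 kJ/min
Outlet flows (mol/min): A 6.106, B 64.894
Sensible, products 25→133 °C: 1260.6 kJ/min
Q = ΔH = 1098.1 kJ/min = 18.302 kW
Heat supplied = 18.302 kJ/s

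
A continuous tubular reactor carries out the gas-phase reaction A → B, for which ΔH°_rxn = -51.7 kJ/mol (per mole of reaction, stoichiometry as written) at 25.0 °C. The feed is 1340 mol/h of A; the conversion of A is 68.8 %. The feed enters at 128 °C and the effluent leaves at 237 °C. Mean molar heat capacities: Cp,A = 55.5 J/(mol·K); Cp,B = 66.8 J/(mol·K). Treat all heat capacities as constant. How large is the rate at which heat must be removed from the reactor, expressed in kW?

Q_out = 10.4 kW

Extent of reaction ξ = 0.688 × 1340 = 921.92 mol/h
Reaction term: ξ·ΔH°_rxn = 921.92 × -51.7 = -47663 kJ/h
Sensible, feed 128→25 °C: -7660.1 kJ/h
Outlet flows (mol/h): A 418.08, B 921.92
Sensible, products 25→237 °C: 17975 kJ/h
Q = ΔH = -37348 kJ/h = -10.375 kW
Heat removed = 10.375 kW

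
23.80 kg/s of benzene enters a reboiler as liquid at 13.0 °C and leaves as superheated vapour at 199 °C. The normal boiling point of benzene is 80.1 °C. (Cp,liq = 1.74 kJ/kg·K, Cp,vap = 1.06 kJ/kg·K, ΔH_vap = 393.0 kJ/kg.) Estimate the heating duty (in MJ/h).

Q = 54500 MJ/h

liquid 13.0→80.1 °C: 116.75 kJ/kg
vaporisation at 80.1 °C: 393 kJ/kg
vapour 80.1→199 °C: 126.03 kJ/kg
Δh = 116.75 + 393 + 126.03 = 635.79 kJ/kg
Q = ṁ·Δh = 23.80 kg/s × 635.79 kJ/kg = 15132 kJ/s
|Q| = 15132 kW = 54474 MJ/h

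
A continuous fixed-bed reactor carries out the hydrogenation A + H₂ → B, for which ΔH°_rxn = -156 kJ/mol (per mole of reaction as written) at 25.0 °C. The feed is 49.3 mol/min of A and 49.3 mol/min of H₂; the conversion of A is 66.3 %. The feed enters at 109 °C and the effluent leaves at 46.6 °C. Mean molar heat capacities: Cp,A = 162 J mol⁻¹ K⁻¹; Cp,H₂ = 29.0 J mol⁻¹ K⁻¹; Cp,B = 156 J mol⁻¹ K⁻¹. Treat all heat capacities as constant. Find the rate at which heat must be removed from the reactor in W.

Q_out = 95200 W

Extent of reaction ξ = 0.663 × 49.3 = 32.686 mol/min
Reaction term: ξ·ΔH°_rxn = 32.686 × -156 = -5099 kJ/min
Sensible, feed 109→25 °C: -790.97 kJ/min
Outlet flows (mol/min): A 16.614, H₂ 16.614, B 32.686
Sensible, products 25→46.6 °C: 178.68 kJ/min
Q = ΔH = -5711.3 kJ/min = -95.188 kW
Heat removed = 95188 W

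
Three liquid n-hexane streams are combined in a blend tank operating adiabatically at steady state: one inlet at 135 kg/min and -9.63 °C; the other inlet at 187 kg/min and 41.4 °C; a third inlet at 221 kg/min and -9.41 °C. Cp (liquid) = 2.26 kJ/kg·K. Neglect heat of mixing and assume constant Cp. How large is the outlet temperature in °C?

Energy balance with Q = 0: Σ ṁᵢCp,ᵢ(T_out − Tᵢ) = 0
T_out = Σ ṁᵢCp,ᵢTᵢ / Σ ṁᵢCp,ᵢ
      = 9858.4 / 1227.2 = 8.0334 °C

T_out = 8.03 °C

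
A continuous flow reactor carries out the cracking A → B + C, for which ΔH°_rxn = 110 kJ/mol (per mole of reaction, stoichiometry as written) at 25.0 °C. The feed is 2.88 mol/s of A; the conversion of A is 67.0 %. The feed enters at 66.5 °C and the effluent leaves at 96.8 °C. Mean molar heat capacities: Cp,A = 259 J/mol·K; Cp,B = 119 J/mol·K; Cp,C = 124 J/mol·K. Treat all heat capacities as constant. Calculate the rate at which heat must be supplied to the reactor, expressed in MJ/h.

Extent of reaction ξ = 0.670 × 2.88 = 1.9296 mol/s
Reaction term: ξ·ΔH°_rxn = 1.9296 × 110 = 212.26 kJ/s
Sensible, feed 66.5→25 °C: -30.956 kJ/s
Outlet flows (mol/s): A 0.9504, B 1.9296, C 1.9296
Sensible, products 25→96.8 °C: 51.34 kJ/s
Q = ΔH = 232.64 kJ/s = 232.64 kW
Heat supplied = 837.51 MJ/h

Q_in = 838 MJ/h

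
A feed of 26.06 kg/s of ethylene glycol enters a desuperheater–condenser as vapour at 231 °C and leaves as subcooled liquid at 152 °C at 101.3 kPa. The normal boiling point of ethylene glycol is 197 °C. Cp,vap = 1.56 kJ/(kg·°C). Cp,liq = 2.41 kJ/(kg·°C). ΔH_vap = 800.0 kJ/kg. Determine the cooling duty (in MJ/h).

vapour 231→197 °C: -53.04 kJ/kg
condensation at 197 °C: -800 kJ/kg
liquid 197→152 °C: -108.45 kJ/kg
Δh = -53.04 + -800 + -108.45 = -961.49 kJ/kg
Q = ṁ·Δh = 26.06 kg/s × -961.49 kJ/kg = -25056 kJ/s
|Q| = 25056 kW = 90203 MJ/h

Q_c = 90200 MJ/h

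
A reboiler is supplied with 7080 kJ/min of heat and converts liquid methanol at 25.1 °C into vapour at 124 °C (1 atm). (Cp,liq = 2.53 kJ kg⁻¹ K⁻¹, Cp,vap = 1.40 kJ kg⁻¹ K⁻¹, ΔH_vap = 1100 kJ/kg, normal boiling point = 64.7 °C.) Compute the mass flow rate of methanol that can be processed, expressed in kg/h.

Δh = 2.53×(64.7−25.1) + 1100 + 1.40×(124−64.7) = 1283.2 kJ/kg
Q = 7080 kJ/min = 118 kJ/s = 424800 kJ/h
ṁ = Q/Δh = 424800 / 1283.2 = 331.05 kg/h

ṁ = 331 kg/h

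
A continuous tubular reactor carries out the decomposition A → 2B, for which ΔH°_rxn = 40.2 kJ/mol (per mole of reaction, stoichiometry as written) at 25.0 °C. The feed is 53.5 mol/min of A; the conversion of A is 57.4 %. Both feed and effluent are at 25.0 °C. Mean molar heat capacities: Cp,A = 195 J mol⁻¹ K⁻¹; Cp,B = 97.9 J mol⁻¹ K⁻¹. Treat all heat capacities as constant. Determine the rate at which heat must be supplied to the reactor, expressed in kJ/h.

Extent of reaction ξ = 0.574 × 53.5 = 30.709 mol/min
Reaction term: ξ·ΔH°_rxn = 30.709 × 40.2 = 1234.5 kJ/min
Q = ΔH = 1234.5 kJ/min = 20.575 kW
Heat supplied = 74070 kJ/h

Q_in = 74100 kJ/h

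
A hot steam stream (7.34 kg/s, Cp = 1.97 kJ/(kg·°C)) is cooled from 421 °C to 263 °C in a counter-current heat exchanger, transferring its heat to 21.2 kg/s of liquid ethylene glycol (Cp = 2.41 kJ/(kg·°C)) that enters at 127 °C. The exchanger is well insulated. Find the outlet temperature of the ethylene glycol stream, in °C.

T_c,out = 172 °C

Heat released by hot stream: Q = 7.34 × 1.97 × (421 − 263) = 2284.6 kJ/s
Energy balance on cold side (adiabatic exchanger): Q = ṁ_c·Cp_c·(T_c,out − T_c,in)
T_c,out = 127 + 2284.6/(21.2 × 2.41) = 171.72 °C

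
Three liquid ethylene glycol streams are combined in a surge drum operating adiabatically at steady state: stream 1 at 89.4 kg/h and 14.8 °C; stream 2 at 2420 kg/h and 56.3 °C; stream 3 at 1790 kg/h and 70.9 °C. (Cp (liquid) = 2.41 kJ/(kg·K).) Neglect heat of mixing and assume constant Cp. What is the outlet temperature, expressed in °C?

Energy balance with Q = 0: Σ ṁᵢCp,ᵢ(T_out − Tᵢ) = 0
Σ ṁᵢCp,ᵢTᵢ = 89.4×2.41×14.8 + 2420×2.41×56.3 + 1790×2.41×70.9 = 637400
Σ ṁᵢCp,ᵢ = 89.4×2.41 + 2420×2.41 + 1790×2.41 = 10362
T_out = 637400 / 10362 = 61.516 °C

T_out = 61.5 °C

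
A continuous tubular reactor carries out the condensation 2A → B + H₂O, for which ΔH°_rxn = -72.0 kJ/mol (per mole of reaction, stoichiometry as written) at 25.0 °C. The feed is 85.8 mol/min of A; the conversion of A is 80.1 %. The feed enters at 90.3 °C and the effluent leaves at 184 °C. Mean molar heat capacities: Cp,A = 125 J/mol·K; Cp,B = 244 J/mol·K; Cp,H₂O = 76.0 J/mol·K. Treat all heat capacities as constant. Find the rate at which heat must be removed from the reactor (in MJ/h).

Q_out = 65.2 MJ/h

Extent of reaction ξ = 0.801 × 85.8 / 2 = 34.363 mol/min
Reaction term: ξ·ΔH°_rxn = 34.363 × -72.0 = -2474.1 kJ/min
Sensible, feed 90.3→25 °C: -700.34 kJ/min
Outlet flows (mol/min): A 17.074, B 34.363, H₂O 34.363
Sensible, products 25→184 °C: 2087.7 kJ/min
Q = ΔH = -1086.7 kJ/min = -18.112 kW
Heat removed = 65.204 MJ/h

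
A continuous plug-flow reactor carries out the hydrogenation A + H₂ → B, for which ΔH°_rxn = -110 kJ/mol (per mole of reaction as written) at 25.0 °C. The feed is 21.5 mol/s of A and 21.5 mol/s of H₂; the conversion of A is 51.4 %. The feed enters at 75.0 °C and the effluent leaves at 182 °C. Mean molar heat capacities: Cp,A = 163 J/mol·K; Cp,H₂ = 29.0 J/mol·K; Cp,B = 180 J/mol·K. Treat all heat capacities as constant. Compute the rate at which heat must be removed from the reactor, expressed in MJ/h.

Q_out = 2860 MJ/h

Extent of reaction ξ = 0.514 × 21.5 = 11.051 mol/s
Reaction term: ξ·ΔH°_rxn = 11.051 × -110 = -1215.6 kJ/s
Sensible, feed 75.0→25 °C: -206.4 kJ/s
Outlet flows (mol/s): A 10.449, H₂ 10.449, B 11.051
Sensible, products 25→182 °C: 627.28 kJ/s
Q = ΔH = -794.73 kJ/s = -794.73 kW
Heat removed = 2861 MJ/h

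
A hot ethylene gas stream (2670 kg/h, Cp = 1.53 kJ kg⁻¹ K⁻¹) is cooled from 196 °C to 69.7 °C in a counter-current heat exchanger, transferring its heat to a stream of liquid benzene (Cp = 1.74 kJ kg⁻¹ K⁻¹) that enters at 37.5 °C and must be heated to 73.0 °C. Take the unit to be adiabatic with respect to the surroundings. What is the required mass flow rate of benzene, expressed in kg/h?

Heat released by hot stream: Q = 2670 × 1.53 × (196 − 69.7) = 515950 kJ/h
Energy balance on cold side (adiabatic exchanger): Q = ṁ_c·Cp_c·(T_c,out − T_c,in)
ṁ_c = 515950 / [1.74 × (73.0 − 37.5)] = 8352.7 kg/h

ṁ_c = 8350 kg/h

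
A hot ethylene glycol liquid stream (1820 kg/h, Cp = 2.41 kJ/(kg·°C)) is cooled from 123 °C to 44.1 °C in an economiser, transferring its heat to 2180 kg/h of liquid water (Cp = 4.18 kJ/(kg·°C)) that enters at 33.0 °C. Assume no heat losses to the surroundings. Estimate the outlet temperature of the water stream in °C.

Heat released by hot stream: Q = 1820 × 2.41 × (123 − 44.1) = 346070 kJ/h
Energy balance on cold side (adiabatic exchanger): Q = ṁ_c·Cp_c·(T_c,out − T_c,in)
T_c,out = 33.0 + 346070/(2180 × 4.18) = 70.978 °C

T_c,out = 71.0 °C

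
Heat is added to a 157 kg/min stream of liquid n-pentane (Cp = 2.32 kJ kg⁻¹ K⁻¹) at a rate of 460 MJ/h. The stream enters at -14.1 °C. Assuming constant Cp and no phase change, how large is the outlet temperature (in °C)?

Q = 460 MJ/h = 7666.7 kJ/min
ΔT = Q/(ṁ·Cp) = 7666.7/(157×2.32) = 21.048 K
T_out = -14.1 + 21.048 = 6.9484 °C

T_out = 6.95 °C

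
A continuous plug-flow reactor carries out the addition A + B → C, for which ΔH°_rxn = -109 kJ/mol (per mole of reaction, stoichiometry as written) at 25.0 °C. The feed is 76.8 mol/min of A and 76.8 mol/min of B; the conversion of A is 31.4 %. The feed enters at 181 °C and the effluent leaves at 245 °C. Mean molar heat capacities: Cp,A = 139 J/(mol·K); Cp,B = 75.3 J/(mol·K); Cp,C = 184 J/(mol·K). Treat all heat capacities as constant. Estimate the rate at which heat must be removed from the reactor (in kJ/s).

Extent of reaction ξ = 0.314 × 76.8 = 24.115 mol/min
Reaction term: ξ·ΔH°_rxn = 24.115 × -109 = -2628.6 kJ/min
Sensible, feed 181→25 °C: -2567.5 kJ/min
Outlet flows (mol/min): A 52.685, B 52.685, C 24.115
Sensible, products 25→245 °C: 3460.1 kJ/min
Q = ΔH = -1736 kJ/min = -28.933 kW
Heat removed = 28.933 kJ/s

Q_out = 28.9 kJ/s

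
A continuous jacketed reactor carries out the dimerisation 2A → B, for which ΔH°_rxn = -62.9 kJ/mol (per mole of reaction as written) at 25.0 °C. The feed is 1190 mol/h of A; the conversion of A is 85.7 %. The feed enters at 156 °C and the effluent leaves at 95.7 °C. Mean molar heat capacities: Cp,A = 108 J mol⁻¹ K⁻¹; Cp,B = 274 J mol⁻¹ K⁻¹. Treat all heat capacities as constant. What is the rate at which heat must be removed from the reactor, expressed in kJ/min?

Q_out = 629 kJ/min

Extent of reaction ξ = 0.857 × 1190 / 2 = 509.91 mol/h
Reaction term: ξ·ΔH°_rxn = 509.91 × -62.9 = -32074 kJ/h
Sensible, feed 156→25 °C: -16836 kJ/h
Outlet flows (mol/h): A 170.17, B 509.91
Sensible, products 25→95.7 °C: 11177 kJ/h
Q = ΔH = -37732 kJ/h = -10.481 kW
Heat removed = 628.87 kJ/min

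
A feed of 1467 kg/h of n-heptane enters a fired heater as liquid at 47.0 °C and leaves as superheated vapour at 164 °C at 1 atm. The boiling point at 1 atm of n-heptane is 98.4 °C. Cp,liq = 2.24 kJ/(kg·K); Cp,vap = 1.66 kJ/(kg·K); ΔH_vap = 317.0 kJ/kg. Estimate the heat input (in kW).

Q = 220 kW

liquid 47.0→98.4 °C: 115.14 kJ/kg
vaporisation at 98.4 °C: 317 kJ/kg
vapour 98.4→164 °C: 108.9 kJ/kg
Δh = 115.14 + 317 + 108.9 = 541.03 kJ/kg
Q = ṁ·Δh = 1467 kg/h × 541.03 kJ/kg = 793690 kJ/h
|Q| = 220.47 kW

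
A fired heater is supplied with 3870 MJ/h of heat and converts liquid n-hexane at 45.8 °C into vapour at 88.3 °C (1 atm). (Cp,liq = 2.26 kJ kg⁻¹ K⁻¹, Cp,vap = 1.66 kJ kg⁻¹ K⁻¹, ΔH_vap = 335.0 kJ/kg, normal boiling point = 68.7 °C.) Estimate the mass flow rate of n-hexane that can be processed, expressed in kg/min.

ṁ = 154 kg/min

Δh = 2.26×(68.7−45.8) + 335.0 + 1.66×(88.3−68.7) = 419.29 kJ/kg
Q = 3870 MJ/h = 1075 kJ/s = 64500 kJ/min
ṁ = Q/Δh = 64500 / 419.29 = 153.83 kg/min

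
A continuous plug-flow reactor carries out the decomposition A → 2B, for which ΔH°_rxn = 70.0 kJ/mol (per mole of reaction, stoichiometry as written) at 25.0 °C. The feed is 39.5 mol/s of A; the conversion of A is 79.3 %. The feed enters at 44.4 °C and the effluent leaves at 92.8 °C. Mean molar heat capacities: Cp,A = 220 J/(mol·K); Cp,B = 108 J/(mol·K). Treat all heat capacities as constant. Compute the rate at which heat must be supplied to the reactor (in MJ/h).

Q_in = 9380 MJ/h

Extent of reaction ξ = 0.793 × 39.5 = 31.324 mol/s
Reaction term: ξ·ΔH°_rxn = 31.324 × 70.0 = 2192.6 kJ/s
Sensible, feed 44.4→25 °C: -168.59 kJ/s
Outlet flows (mol/s): A 8.1765, B 62.647
Sensible, products 25→92.8 °C: 580.69 kJ/s
Q = ΔH = 2604.7 kJ/s = 2604.7 kW
Heat supplied = 9377.1 MJ/h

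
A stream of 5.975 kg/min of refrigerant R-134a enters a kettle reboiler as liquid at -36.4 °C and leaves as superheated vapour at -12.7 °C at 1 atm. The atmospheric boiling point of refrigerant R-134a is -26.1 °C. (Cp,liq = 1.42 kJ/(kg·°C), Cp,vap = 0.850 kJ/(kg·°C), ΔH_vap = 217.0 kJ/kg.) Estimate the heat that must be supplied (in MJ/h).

Q = 87.1 MJ/h

liquid -36.4→-26.1 °C: 14.626 kJ/kg
vaporisation at -26.1 °C: 217 kJ/kg
vapour -26.1→-12.7 °C: 11.39 kJ/kg
Δh = 14.626 + 217 + 11.39 = 243.02 kJ/kg
Q = ṁ·Δh = 5.975 kg/min × 243.02 kJ/kg = 1452 kJ/min
|Q| = 24.2 kW = 87.121 MJ/h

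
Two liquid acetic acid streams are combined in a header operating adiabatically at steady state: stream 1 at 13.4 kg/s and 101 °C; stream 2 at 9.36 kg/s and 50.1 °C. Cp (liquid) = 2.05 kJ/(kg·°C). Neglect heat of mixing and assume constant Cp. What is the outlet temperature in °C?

T_out = 80.1 °C

Energy balance with Q = 0: Σ ṁᵢCp,ᵢ(T_out − Tᵢ) = 0
Σ ṁᵢCp,ᵢTᵢ = 13.4×2.05×101 + 9.36×2.05×50.1 = 3735.8
Σ ṁᵢCp,ᵢ = 13.4×2.05 + 9.36×2.05 = 46.658
T_out = 3735.8 / 46.658 = 80.067 °C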